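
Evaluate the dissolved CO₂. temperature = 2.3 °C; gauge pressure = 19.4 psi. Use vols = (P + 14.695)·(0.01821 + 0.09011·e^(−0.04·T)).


vols = (19.4 + 14.695)·(0.01821 + 0.09011·e^(−0.04·2.3))

3.4231 volumes


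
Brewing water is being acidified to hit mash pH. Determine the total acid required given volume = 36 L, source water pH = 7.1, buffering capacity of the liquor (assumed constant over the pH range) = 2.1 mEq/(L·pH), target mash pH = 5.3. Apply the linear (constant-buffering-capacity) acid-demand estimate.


acid = buffering capacity · (pH_source − pH_target) · V
acid = 2.1 · (7.1 − 5.3) · 36

136.0800 mEq


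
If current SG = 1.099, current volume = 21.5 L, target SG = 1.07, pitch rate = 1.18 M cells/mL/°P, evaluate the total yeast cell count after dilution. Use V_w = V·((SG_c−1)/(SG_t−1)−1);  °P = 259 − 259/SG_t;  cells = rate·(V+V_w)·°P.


V_w = 21.5·((1.099−1)/(1.07−1)−1) = 8.9071
V_final = 21.5 + 8.9071 = 30.4071
°P = 259 − 259/1.07 = 16.9439
cells = 1.18·30.4071·16.9439

607.9553 billion cells


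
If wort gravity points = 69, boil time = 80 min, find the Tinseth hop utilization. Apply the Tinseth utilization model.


U = 1.65·0.000125^(GP/1000) · (1 − e^(−0.04·t))/4.15
bigness = 1.65·0.000125^(69/1000) = 0.8875
boil_factor = (1 − e^(−0.04·80))/4.15 = 0.2311
U = 0.8875 · 0.2311

0.2051


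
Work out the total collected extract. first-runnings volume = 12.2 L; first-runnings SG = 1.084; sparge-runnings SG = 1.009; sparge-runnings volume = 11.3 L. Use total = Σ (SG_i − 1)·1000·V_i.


first = (1.084 − 1)·1000·12.2 = 1024.8000
sparge = (1.009 − 1)·1000·11.3 = 101.7000
total = 1024.8000 + 101.7000

1126.5000 gravity·L


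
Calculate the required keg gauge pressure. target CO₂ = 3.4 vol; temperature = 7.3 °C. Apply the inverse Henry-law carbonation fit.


psi = vols/(0.01821 + 0.09011·e^(−0.04·T)) − 14.695
psi = 3.4/(0.01821 + 0.09011·e^(−0.04·7.3)) − 14.695

25.0705 psi


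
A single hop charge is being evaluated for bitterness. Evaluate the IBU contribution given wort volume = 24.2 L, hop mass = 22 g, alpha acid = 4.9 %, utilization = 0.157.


IBU = (α/100)·mass·U·1000 / V
IBU = (4.9/100)·22·0.157·1000 / 24.2

6.9936 IBU


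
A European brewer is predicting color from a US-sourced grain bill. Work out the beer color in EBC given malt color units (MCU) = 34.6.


SRM = 1.4922·MCU^0.6859;  EBC = SRM·1.97
SRM = 1.4922·34.6^0.6859 = 16.9621
EBC = 16.9621·1.97

33.4153 EBC


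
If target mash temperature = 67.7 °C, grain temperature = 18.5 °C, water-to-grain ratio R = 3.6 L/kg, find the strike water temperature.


T_strike = (0.41/R)·(T_mash − T_grain) + T_mash
T_strike = (0.41/3.6)·(67.7 − 18.5) + 67.7

73.3033 °C


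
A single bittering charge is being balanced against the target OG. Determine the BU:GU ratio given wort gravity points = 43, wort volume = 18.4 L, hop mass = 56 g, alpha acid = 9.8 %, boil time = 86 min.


U = 1.65·0.000125^(GP/1000)·(1−e^(−0.04t))/4.15;  IBU = (α/100)·m·U·1000/V;  BU:GU = IBU/GP
U = 1.65·0.000125^(43/1000)·(1−e^(−0.04·86))/4.15 = 0.2615
IBU = (9.8/100)·56·0.2615·1000/18.4 = 77.9912
BU:GU = 77.9912/43

1.8137


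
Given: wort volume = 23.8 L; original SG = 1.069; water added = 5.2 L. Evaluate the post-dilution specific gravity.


SG_new = 1 + (SG_old − 1)·V_old/(V_old + V_water)
pts = (1.069 − 1)·1000·23.8/(23.8 + 5.2) = 56.6276
SG_new = 1 + 56.6276/1000

1.0566


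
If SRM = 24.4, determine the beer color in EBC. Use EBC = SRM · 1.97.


EBC = 24.4 · 1.97

48.0680 EBC


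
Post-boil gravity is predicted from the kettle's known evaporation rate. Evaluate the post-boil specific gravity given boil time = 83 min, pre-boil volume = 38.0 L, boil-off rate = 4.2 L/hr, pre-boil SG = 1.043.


V_post = V_pre − rate·(t/60);  SG_post = 1 + (SG_pre−1)·V_pre/V_post
V_post = 38.0 − 4.2·(83/60) = 32.1900
SG_post = 1 + (1.043 − 1)·38.0/32.1900

1.0508


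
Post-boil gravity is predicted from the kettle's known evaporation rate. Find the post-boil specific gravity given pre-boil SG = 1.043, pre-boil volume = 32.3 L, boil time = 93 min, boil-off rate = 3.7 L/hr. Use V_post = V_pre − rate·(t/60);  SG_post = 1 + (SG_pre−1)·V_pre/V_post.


V_post = 32.3 − 3.7·(93/60) = 26.5650
SG_post = 1 + (1.043 − 1)·32.3/26.5650

1.0523


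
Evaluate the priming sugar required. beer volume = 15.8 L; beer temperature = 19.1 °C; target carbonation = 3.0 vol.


residual = 14.695·(0.01821 + 0.09011·e^(−0.04·T));  sugar = (target − residual)·4.0·V
residual = 14.695·(0.01821 + 0.09011·e^(−0.04·19.1)) = 0.8844
sugar = (3.0 − 0.8844)·4.0·15.8

133.7064 g


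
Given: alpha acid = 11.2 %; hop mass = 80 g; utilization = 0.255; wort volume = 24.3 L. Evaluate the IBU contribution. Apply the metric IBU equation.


IBU = (α/100)·mass·U·1000 / V
IBU = (11.2/100)·80·0.255·1000 / 24.3

94.0247 IBU


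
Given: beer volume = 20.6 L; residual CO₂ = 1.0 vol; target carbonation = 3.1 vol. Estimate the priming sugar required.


sugar = (target − residual)·4.0·V
sugar = (3.1 − 1.0)·4.0·20.6

173.0400 g


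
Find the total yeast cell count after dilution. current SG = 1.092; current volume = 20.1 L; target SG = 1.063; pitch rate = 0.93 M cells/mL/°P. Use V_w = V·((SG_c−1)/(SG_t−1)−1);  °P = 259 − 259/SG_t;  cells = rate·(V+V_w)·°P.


V_w = 20.1·((1.092−1)/(1.063−1)−1) = 9.2524
V_final = 20.1 + 9.2524 = 29.3524
°P = 259 − 259/1.063 = 15.3500
cells = 0.93·29.3524·15.3500

419.0186 billion cells


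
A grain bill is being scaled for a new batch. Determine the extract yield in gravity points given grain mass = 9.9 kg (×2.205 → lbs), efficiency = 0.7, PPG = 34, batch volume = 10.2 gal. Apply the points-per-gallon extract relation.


points = lbs × PPG × eff / vol
lbs = 9.9 × 2.205 = 21.8295
points = 21.8295 × 34 × 0.7 / 10.2

50.9355 points


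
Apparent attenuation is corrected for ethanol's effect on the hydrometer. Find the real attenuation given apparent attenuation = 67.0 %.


RA = AA · 0.8192
RA = 67.0 · 0.8192

54.8864 %


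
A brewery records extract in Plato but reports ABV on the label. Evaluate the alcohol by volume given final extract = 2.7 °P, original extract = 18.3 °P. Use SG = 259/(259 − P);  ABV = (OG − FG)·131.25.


OG = 259/(259 − 18.3) = 1.0760
FG = 259/(259 − 2.7) = 1.0105
ABV = (1.0760 − 1.0105)·131.25

8.5961 % ABV


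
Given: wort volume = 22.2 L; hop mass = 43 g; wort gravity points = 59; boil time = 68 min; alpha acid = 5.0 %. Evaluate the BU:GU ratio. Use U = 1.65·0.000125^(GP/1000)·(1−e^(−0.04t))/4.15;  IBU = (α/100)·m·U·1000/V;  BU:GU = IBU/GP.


U = 1.65·0.000125^(59/1000)·(1−e^(−0.04·68))/4.15 = 0.2186
IBU = (5.0/100)·43·0.2186·1000/22.2 = 21.1663
BU:GU = 21.1663/59

0.3588


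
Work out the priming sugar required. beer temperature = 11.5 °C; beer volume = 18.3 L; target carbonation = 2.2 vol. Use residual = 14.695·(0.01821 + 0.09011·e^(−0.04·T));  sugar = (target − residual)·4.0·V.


residual = 14.695·(0.01821 + 0.09011·e^(−0.04·11.5)) = 1.1035
sugar = (2.2 − 1.1035)·4.0·18.3

80.2623 g


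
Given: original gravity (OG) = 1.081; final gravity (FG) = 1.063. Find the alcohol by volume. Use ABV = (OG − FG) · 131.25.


ABV = (1.081 − 1.063) · 131.25

2.3625 % ABV


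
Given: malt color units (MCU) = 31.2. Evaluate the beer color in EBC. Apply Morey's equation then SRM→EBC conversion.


SRM = 1.4922·MCU^0.6859;  EBC = SRM·1.97
SRM = 1.4922·31.2^0.6859 = 15.8004
EBC = 15.8004·1.97

31.1268 EBC


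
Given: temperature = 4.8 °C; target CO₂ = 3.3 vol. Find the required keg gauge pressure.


psi = vols/(0.01821 + 0.09011·e^(−0.04·T)) − 14.695
psi = 3.3/(0.01821 + 0.09011·e^(−0.04·4.8)) − 14.695

20.9505 psi


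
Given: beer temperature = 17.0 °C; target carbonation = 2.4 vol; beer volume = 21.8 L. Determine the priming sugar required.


residual = 14.695·(0.01821 + 0.09011·e^(−0.04·T));  sugar = (target − residual)·4.0·V
residual = 14.695·(0.01821 + 0.09011·e^(−0.04·17.0)) = 0.9384
sugar = (2.4 − 0.9384)·4.0·21.8

127.4479 g


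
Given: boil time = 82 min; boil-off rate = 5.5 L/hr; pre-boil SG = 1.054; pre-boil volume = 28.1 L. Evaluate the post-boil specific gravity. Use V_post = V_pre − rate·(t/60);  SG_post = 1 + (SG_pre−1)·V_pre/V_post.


V_post = 28.1 − 5.5·(82/60) = 20.5833
SG_post = 1 + (1.054 − 1)·28.1/20.5833

1.0737


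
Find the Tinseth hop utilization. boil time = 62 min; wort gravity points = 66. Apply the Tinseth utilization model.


U = 1.65·0.000125^(GP/1000) · (1 − e^(−0.04·t))/4.15
bigness = 1.65·0.000125^(66/1000) = 0.9118
boil_factor = (1 − e^(−0.04·62))/4.15 = 0.2208
U = 0.9118 · 0.2208

0.2013


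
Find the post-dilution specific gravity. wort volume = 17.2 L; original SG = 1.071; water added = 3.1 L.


SG_new = 1 + (SG_old − 1)·V_old/(V_old + V_water)
pts = (1.071 − 1)·1000·17.2/(17.2 + 3.1) = 60.1576
SG_new = 1 + 60.1576/1000

1.0602


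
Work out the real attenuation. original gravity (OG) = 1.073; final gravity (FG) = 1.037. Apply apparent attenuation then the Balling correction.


AA = (OG−FG)/(OG−1)·100;  RA = AA·0.8192
AA = (1.073 − 1.037)/(1.073 − 1)·100 = 49.3151
RA = 49.3151·0.8192

40.3989 %


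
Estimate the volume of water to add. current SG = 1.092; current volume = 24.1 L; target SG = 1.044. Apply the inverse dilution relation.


V_water = V·((SG_curr − 1)/(SG_target − 1) − 1)
V_water = 24.1·((1.092 − 1)/(1.044 − 1) − 1)

26.2909 L


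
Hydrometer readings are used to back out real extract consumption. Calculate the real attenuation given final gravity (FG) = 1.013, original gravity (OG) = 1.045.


AA = (OG−FG)/(OG−1)·100;  RA = AA·0.8192
AA = (1.045 − 1.013)/(1.045 − 1)·100 = 71.1111
RA = 71.1111·0.8192

58.2542 %


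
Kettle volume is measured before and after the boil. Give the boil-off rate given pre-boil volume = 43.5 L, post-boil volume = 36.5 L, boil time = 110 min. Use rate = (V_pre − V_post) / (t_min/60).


rate = (43.5 − 36.5) / (110/60)

3.8182 L/hr


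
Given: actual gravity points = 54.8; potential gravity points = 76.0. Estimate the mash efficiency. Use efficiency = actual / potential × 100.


efficiency = 54.8 / 76.0 × 100

72.1053 %


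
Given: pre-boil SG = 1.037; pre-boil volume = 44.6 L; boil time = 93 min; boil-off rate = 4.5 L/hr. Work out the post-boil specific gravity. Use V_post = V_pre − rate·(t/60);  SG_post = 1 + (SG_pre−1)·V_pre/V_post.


V_post = 44.6 − 4.5·(93/60) = 37.6250
SG_post = 1 + (1.037 − 1)·44.6/37.6250

1.0439


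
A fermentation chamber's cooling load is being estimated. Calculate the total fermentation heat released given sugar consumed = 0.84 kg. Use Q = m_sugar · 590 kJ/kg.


Q = 0.84 · 590

495.6000 kJ


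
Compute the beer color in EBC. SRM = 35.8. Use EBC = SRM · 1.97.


EBC = 35.8 · 1.97

70.5260 EBC


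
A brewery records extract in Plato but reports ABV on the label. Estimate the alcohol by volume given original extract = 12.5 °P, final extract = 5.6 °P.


SG = 259/(259 − P);  ABV = (OG − FG)·131.25
OG = 259/(259 − 12.5) = 1.0507
FG = 259/(259 − 5.6) = 1.0221
ABV = (1.0507 − 1.0221)·131.25

3.7551 % ABV


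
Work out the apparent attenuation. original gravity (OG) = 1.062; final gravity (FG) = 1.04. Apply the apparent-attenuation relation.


AA = (OG − FG)/(OG − 1) · 100
AA = (1.062 − 1.04)/(1.062 − 1) · 100

35.4839 %


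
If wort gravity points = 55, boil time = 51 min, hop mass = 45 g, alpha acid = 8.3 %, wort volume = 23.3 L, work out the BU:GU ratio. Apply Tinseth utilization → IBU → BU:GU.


U = 1.65·0.000125^(GP/1000)·(1−e^(−0.04t))/4.15;  IBU = (α/100)·m·U·1000/V;  BU:GU = IBU/GP
U = 1.65·0.000125^(55/1000)·(1−e^(−0.04·51))/4.15 = 0.2110
IBU = (8.3/100)·45·0.2110·1000/23.3 = 33.8225
BU:GU = 33.8225/55

0.6150


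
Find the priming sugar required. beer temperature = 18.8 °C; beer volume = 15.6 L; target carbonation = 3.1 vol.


residual = 14.695·(0.01821 + 0.09011·e^(−0.04·T));  sugar = (target − residual)·4.0·V
residual = 14.695·(0.01821 + 0.09011·e^(−0.04·18.8)) = 0.8918
sugar = (3.1 − 0.8918)·4.0·15.6

137.7893 g


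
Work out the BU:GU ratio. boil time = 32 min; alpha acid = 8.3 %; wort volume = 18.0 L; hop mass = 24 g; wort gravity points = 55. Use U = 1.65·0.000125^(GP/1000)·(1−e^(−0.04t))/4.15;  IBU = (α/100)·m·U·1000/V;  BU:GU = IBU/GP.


U = 1.65·0.000125^(55/1000)·(1−e^(−0.04·32))/4.15 = 0.1751
IBU = (8.3/100)·24·0.1751·1000/18.0 = 19.3775
BU:GU = 19.3775/55

0.3523


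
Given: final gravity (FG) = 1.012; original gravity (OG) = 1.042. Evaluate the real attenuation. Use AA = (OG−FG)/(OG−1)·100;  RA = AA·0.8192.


AA = (1.042 − 1.012)/(1.042 − 1)·100 = 71.4286
RA = 71.4286·0.8192

58.5143 %


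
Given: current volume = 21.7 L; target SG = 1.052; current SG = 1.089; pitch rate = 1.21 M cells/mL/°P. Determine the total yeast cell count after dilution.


V_w = V·((SG_c−1)/(SG_t−1)−1);  °P = 259 − 259/SG_t;  cells = rate·(V+V_w)·°P
V_w = 21.7·((1.089−1)/(1.052−1)−1) = 15.4404
V_final = 21.7 + 15.4404 = 37.1404
°P = 259 − 259/1.052 = 12.8023
cells = 1.21·37.1404·12.8023

575.3328 billion cells


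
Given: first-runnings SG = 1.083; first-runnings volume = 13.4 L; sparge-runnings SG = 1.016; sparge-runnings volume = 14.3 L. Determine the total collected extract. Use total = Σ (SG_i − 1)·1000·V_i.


first = (1.083 − 1)·1000·13.4 = 1112.2000
sparge = (1.016 − 1)·1000·14.3 = 228.8000
total = 1112.2000 + 228.8000

1341.0000 gravity·L


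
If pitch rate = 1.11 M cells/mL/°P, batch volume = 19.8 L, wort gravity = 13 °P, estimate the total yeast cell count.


cells (billions) = rate · V_L · °P
cells = 1.11 · 19.8 · 13

285.7140 billion cells


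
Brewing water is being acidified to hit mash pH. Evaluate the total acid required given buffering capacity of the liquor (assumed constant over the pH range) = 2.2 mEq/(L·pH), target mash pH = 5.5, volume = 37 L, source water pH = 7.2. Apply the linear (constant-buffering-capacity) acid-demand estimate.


acid = buffering capacity · (pH_source − pH_target) · V
acid = 2.2 · (7.2 − 5.5) · 37

138.3800 mEq


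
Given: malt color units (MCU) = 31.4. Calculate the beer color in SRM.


SRM = 1.4922 · MCU^0.6859
SRM = 1.4922 · 31.4^0.6859

15.8698 SRM


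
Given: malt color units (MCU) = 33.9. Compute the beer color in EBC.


SRM = 1.4922·MCU^0.6859;  EBC = SRM·1.97
SRM = 1.4922·33.9^0.6859 = 16.7260
EBC = 16.7260·1.97

32.9501 EBC


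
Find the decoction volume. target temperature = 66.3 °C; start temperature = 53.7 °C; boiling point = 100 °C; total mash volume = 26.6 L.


V_dec = V_total·(T_target − T_start)/(T_boil − T_start)
V_dec = 26.6·(66.3 − 53.7)/(100 − 53.7)

7.2389 L


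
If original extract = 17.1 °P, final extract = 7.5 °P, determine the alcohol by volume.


SG = 259/(259 − P);  ABV = (OG − FG)·131.25
OG = 259/(259 − 17.1) = 1.0707
FG = 259/(259 − 7.5) = 1.0298
ABV = (1.0707 − 1.0298)·131.25

5.3641 % ABV


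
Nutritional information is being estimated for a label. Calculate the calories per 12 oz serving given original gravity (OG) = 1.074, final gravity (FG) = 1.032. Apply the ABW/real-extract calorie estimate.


ABW = (OG−FG)·131.25·0.79/FG;  °P = 259 − 259/SG (for OG→OE and FG→AE);  RE = 0.1808·OE + 0.8192·AE;  Cal = (6.9·ABW + 4·(RE−0.1))·FG·3.55
ABW = (1.074 − 1.032)·131.25·0.79/1.032 = 4.2198
OE = 259 − 259/1.074 = 17.8454 °P
AE = 259 − 259/1.032 = 8.0310 °P
RE = 0.1808·17.8454 + 0.8192·8.0310 = 9.8055 °P
Cal = (6.9·4.2198 + 4·(9.8055−0.1))·1.032·3.55

248.9003 kcal


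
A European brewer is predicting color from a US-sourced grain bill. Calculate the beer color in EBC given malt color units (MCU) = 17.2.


SRM = 1.4922·MCU^0.6859;  EBC = SRM·1.97
SRM = 1.4922·17.2^0.6859 = 10.5021
EBC = 10.5021·1.97

20.6891 EBC


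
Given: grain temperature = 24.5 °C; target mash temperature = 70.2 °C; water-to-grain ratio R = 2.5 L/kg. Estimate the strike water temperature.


T_strike = (0.41/R)·(T_mash − T_grain) + T_mash
T_strike = (0.41/2.5)·(70.2 − 24.5) + 70.2

77.6948 °C


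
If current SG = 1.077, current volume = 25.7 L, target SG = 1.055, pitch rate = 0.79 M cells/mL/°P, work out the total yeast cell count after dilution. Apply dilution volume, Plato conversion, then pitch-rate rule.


V_w = V·((SG_c−1)/(SG_t−1)−1);  °P = 259 − 259/SG_t;  cells = rate·(V+V_w)·°P
V_w = 25.7·((1.077−1)/(1.055−1)−1) = 10.2800
V_final = 25.7 + 10.2800 = 35.9800
°P = 259 − 259/1.055 = 13.5024
cells = 0.79·35.9800·13.5024

383.7941 billion cells


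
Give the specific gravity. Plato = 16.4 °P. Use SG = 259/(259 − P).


SG = 259/(259 − 16.4)

1.0676


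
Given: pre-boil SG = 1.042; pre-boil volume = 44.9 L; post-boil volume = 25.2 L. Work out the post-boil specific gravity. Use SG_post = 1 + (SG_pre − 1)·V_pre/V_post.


pts_pre = (1.042 − 1)·1000 = 42.0000
pts_post = 42.0000·44.9/25.2 = 74.8333
SG_post = 1 + 74.8333/1000

1.0748


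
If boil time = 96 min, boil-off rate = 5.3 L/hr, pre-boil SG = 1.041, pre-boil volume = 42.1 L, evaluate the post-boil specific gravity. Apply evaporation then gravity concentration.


V_post = V_pre − rate·(t/60);  SG_post = 1 + (SG_pre−1)·V_pre/V_post
V_post = 42.1 − 5.3·(96/60) = 33.6200
SG_post = 1 + (1.041 − 1)·42.1/33.6200

1.0513


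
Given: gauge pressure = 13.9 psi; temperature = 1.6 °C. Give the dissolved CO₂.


vols = (P + 14.695)·(0.01821 + 0.09011·e^(−0.04·T))
vols = (13.9 + 14.695)·(0.01821 + 0.09011·e^(−0.04·1.6))

2.9377 volumes


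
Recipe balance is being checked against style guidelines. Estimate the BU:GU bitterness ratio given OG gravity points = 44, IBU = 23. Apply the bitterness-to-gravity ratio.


BU:GU = IBU / OG_points
BU:GU = 23 / 44

0.5227


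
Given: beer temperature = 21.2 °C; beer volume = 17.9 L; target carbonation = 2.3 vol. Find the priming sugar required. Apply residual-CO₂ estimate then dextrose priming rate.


residual = 14.695·(0.01821 + 0.09011·e^(−0.04·T));  sugar = (target − residual)·4.0·V
residual = 14.695·(0.01821 + 0.09011·e^(−0.04·21.2)) = 0.8347
sugar = (2.3 − 0.8347)·4.0·17.9

104.9157 g


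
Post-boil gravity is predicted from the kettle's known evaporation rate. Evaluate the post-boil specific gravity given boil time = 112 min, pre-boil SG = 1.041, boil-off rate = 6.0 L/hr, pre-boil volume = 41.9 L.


V_post = V_pre − rate·(t/60);  SG_post = 1 + (SG_pre−1)·V_pre/V_post
V_post = 41.9 − 6.0·(112/60) = 30.7000
SG_post = 1 + (1.041 − 1)·41.9/30.7000

1.0560


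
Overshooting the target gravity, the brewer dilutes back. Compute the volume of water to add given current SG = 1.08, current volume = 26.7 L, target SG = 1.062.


V_water = V·((SG_curr − 1)/(SG_target − 1) − 1)
V_water = 26.7·((1.08 − 1)/(1.062 − 1) − 1)

7.7516 L


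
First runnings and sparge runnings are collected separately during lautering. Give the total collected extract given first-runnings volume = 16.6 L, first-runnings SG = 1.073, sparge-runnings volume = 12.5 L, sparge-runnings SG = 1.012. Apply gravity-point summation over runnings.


total = Σ (SG_i − 1)·1000·V_i
first = (1.073 − 1)·1000·16.6 = 1211.8000
sparge = (1.012 − 1)·1000·12.5 = 150.0000
total = 1211.8000 + 150.0000

1361.8000 gravity·L


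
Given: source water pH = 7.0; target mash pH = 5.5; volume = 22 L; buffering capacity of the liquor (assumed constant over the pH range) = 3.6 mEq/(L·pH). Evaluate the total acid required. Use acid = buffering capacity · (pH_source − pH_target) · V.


acid = 3.6 · (7.0 − 5.5) · 22

118.8000 mEq


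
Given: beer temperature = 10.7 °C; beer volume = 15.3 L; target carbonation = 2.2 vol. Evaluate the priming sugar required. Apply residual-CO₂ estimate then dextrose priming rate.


residual = 14.695·(0.01821 + 0.09011·e^(−0.04·T));  sugar = (target − residual)·4.0·V
residual = 14.695·(0.01821 + 0.09011·e^(−0.04·10.7)) = 1.1307
sugar = (2.2 − 1.1307)·4.0·15.3

65.4410 g


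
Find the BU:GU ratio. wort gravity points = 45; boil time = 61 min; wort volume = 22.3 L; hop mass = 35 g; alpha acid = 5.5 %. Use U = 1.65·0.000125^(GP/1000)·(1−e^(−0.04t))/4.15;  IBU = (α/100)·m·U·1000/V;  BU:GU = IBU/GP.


U = 1.65·0.000125^(45/1000)·(1−e^(−0.04·61))/4.15 = 0.2422
IBU = (5.5/100)·35·0.2422·1000/22.3 = 20.9082
BU:GU = 20.9082/45

0.4646


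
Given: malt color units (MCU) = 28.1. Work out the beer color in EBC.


SRM = 1.4922·MCU^0.6859;  EBC = SRM·1.97
SRM = 1.4922·28.1^0.6859 = 14.7060
EBC = 14.7060·1.97

28.9708 EBC


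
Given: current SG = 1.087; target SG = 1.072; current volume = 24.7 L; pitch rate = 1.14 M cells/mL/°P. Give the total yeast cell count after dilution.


V_w = V·((SG_c−1)/(SG_t−1)−1);  °P = 259 − 259/SG_t;  cells = rate·(V+V_w)·°P
V_w = 24.7·((1.087−1)/(1.072−1)−1) = 5.1458
V_final = 24.7 + 5.1458 = 29.8458
°P = 259 − 259/1.072 = 17.3955
cells = 1.14·29.8458·17.3955

591.8696 billion cells


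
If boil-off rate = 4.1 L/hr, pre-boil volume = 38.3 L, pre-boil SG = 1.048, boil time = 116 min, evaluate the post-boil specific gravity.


V_post = V_pre − rate·(t/60);  SG_post = 1 + (SG_pre−1)·V_pre/V_post
V_post = 38.3 − 4.1·(116/60) = 30.3733
SG_post = 1 + (1.048 − 1)·38.3/30.3733

1.0605


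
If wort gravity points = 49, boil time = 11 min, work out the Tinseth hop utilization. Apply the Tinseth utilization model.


U = 1.65·0.000125^(GP/1000) · (1 − e^(−0.04·t))/4.15
bigness = 1.65·0.000125^(49/1000) = 1.0623
boil_factor = (1 − e^(−0.04·11))/4.15 = 0.0858
U = 1.0623 · 0.0858

0.0911


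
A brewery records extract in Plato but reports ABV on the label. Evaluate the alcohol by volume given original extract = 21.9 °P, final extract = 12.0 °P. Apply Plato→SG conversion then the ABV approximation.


SG = 259/(259 − P);  ABV = (OG − FG)·131.25
OG = 259/(259 − 21.9) = 1.0924
FG = 259/(259 − 12.0) = 1.0486
ABV = (1.0924 − 1.0486)·131.25

5.7465 % ABV


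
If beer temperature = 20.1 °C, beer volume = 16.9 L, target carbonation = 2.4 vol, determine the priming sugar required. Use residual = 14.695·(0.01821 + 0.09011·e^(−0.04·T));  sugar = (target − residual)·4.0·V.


residual = 14.695·(0.01821 + 0.09011·e^(−0.04·20.1)) = 0.8602
sugar = (2.4 − 0.8602)·4.0·16.9

104.0900 g


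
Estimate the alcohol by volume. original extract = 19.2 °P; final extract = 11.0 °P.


SG = 259/(259 − P);  ABV = (OG − FG)·131.25
OG = 259/(259 − 19.2) = 1.0801
FG = 259/(259 − 11.0) = 1.0444
ABV = (1.0801 − 1.0444)·131.25

4.6872 % ABV


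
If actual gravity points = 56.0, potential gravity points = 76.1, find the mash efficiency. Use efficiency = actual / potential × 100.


efficiency = 56.0 / 76.1 × 100

73.5874 %


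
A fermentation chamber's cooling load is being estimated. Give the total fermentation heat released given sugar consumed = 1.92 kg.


Q = m_sugar · 590 kJ/kg
Q = 1.92 · 590

1132.8000 kJ


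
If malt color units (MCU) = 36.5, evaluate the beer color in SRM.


SRM = 1.4922 · MCU^0.6859
SRM = 1.4922 · 36.5^0.6859

17.5956 SRM


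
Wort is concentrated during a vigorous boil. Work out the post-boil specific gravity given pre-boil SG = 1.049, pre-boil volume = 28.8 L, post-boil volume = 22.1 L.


SG_post = 1 + (SG_pre − 1)·V_pre/V_post
pts_pre = (1.049 − 1)·1000 = 49.0000
pts_post = 49.0000·28.8/22.1 = 63.8552
SG_post = 1 + 63.8552/1000

1.0639


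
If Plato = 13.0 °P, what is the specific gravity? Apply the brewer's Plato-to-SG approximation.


SG = 259/(259 − P)
SG = 259/(259 − 13.0)

1.0528


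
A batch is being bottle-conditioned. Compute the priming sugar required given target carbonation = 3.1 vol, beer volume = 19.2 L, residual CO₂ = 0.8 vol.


sugar = (target − residual)·4.0·V
sugar = (3.1 − 0.8)·4.0·19.2

176.6400 g


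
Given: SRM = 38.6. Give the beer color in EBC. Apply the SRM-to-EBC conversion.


EBC = SRM · 1.97
EBC = 38.6 · 1.97

76.0420 EBC


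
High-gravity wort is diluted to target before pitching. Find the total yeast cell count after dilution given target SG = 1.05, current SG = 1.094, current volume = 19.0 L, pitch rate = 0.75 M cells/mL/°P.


V_w = V·((SG_c−1)/(SG_t−1)−1);  °P = 259 − 259/SG_t;  cells = rate·(V+V_w)·°P
V_w = 19.0·((1.094−1)/(1.05−1)−1) = 16.7200
V_final = 19.0 + 16.7200 = 35.7200
°P = 259 − 259/1.05 = 12.3333
cells = 0.75·35.7200·12.3333

330.4100 billion cells


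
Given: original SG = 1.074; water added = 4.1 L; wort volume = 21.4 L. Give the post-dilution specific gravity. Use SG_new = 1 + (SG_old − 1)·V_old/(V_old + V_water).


pts = (1.074 − 1)·1000·21.4/(21.4 + 4.1) = 62.1020
SG_new = 1 + 62.1020/1000

1.0621


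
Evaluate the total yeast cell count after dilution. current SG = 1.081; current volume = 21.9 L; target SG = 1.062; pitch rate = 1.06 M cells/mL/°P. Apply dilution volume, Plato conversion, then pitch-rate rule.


V_w = V·((SG_c−1)/(SG_t−1)−1);  °P = 259 − 259/SG_t;  cells = rate·(V+V_w)·°P
V_w = 21.9·((1.081−1)/(1.062−1)−1) = 6.7113
V_final = 21.9 + 6.7113 = 28.6113
°P = 259 − 259/1.062 = 15.1205
cells = 1.06·28.6113·15.1205

458.5749 billion cells


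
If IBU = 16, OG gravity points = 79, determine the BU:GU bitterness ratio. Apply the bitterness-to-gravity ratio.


BU:GU = IBU / OG_points
BU:GU = 16 / 79

0.2025


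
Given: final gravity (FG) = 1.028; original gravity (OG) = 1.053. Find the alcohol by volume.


ABV = (OG − FG) · 131.25
ABV = (1.053 − 1.028) · 131.25

3.2812 % ABV


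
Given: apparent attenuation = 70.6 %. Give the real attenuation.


RA = AA · 0.8192
RA = 70.6 · 0.8192

57.8355 %


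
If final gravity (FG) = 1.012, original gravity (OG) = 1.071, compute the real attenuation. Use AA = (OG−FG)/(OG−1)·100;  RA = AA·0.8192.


AA = (1.071 − 1.012)/(1.071 − 1)·100 = 83.0986
RA = 83.0986·0.8192

68.0744 %


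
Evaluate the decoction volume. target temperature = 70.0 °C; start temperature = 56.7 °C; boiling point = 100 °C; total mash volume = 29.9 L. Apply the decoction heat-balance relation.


V_dec = V_total·(T_target − T_start)/(T_boil − T_start)
V_dec = 29.9·(70.0 − 56.7)/(100 − 56.7)

9.1841 L


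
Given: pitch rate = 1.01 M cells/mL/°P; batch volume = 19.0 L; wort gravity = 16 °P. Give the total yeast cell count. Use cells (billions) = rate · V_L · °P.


cells = 1.01 · 19.0 · 16

307.0400 billion cells


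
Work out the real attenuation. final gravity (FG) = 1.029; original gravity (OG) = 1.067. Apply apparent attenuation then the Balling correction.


AA = (OG−FG)/(OG−1)·100;  RA = AA·0.8192
AA = (1.067 − 1.029)/(1.067 − 1)·100 = 56.7164
RA = 56.7164·0.8192

46.4621 %


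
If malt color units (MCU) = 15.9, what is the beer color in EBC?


SRM = 1.4922·MCU^0.6859;  EBC = SRM·1.97
SRM = 1.4922·15.9^0.6859 = 9.9510
EBC = 9.9510·1.97

19.6034 EBC


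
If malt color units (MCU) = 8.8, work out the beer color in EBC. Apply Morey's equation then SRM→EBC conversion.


SRM = 1.4922·MCU^0.6859;  EBC = SRM·1.97
SRM = 1.4922·8.8^0.6859 = 6.6320
EBC = 6.6320·1.97

13.0651 EBC


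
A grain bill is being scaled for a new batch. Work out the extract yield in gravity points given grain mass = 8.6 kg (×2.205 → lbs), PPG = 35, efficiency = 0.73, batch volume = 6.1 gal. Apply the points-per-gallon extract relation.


points = lbs × PPG × eff / vol
lbs = 8.6 × 2.205 = 18.9630
points = 18.9630 × 35 × 0.73 / 6.1

79.4270 points


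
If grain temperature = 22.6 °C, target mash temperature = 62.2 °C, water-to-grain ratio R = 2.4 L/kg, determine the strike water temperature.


T_strike = (0.41/R)·(T_mash − T_grain) + T_mash
T_strike = (0.41/2.4)·(62.2 − 22.6) + 62.2

68.9650 °C


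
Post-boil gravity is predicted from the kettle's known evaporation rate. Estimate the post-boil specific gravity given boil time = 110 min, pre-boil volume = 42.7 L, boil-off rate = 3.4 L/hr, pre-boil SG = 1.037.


V_post = V_pre − rate·(t/60);  SG_post = 1 + (SG_pre−1)·V_pre/V_post
V_post = 42.7 − 3.4·(110/60) = 36.4667
SG_post = 1 + (1.037 − 1)·42.7/36.4667

1.0433


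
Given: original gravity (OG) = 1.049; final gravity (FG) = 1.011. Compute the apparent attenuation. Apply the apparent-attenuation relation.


AA = (OG − FG)/(OG − 1) · 100
AA = (1.049 − 1.011)/(1.049 − 1) · 100

77.5510 %


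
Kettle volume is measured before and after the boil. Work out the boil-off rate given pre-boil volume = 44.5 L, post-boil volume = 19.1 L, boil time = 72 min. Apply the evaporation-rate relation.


rate = (V_pre − V_post) / (t_min/60)
rate = (44.5 − 19.1) / (72/60)

21.1667 L/hr


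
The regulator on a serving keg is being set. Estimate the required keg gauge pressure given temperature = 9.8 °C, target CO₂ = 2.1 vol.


psi = vols/(0.01821 + 0.09011·e^(−0.04·T)) − 14.695
psi = 2.1/(0.01821 + 0.09011·e^(−0.04·9.8)) − 14.695

11.8544 psi


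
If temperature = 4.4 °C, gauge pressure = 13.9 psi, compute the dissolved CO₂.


vols = (P + 14.695)·(0.01821 + 0.09011·e^(−0.04·T))
vols = (13.9 + 14.695)·(0.01821 + 0.09011·e^(−0.04·4.4))

2.6816 volumes


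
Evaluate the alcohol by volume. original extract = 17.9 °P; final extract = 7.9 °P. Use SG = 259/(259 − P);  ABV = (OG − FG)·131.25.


OG = 259/(259 − 17.9) = 1.0742
FG = 259/(259 − 7.9) = 1.0315
ABV = (1.0742 − 1.0315)·131.25

5.6151 % ABV


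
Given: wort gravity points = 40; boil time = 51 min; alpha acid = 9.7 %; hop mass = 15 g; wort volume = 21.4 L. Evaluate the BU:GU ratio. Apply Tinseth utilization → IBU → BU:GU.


U = 1.65·0.000125^(GP/1000)·(1−e^(−0.04t))/4.15;  IBU = (α/100)·m·U·1000/V;  BU:GU = IBU/GP
U = 1.65·0.000125^(40/1000)·(1−e^(−0.04·51))/4.15 = 0.2414
IBU = (9.7/100)·15·0.2414·1000/21.4 = 16.4160
BU:GU = 16.4160/40

0.4104


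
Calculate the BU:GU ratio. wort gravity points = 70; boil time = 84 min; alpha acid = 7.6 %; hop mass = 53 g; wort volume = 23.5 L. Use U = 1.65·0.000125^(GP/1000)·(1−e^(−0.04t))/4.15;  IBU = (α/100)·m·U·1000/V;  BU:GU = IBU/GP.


U = 1.65·0.000125^(70/1000)·(1−e^(−0.04·84))/4.15 = 0.2046
IBU = (7.6/100)·53·0.2046·1000/23.5 = 35.0661
BU:GU = 35.0661/70

0.5009


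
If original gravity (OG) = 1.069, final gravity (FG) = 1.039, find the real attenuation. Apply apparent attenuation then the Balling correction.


AA = (OG−FG)/(OG−1)·100;  RA = AA·0.8192
AA = (1.069 − 1.039)/(1.069 − 1)·100 = 43.4783
RA = 43.4783·0.8192

35.6174 %


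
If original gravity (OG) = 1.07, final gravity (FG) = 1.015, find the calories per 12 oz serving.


ABW = (OG−FG)·131.25·0.79/FG;  °P = 259 − 259/SG (for OG→OE and FG→AE);  RE = 0.1808·OE + 0.8192·AE;  Cal = (6.9·ABW + 4·(RE−0.1))·FG·3.55
ABW = (1.07 − 1.015)·131.25·0.79/1.015 = 5.6185
OE = 259 − 259/1.07 = 16.9439 °P
AE = 259 − 259/1.015 = 3.8276 °P
RE = 0.1808·16.9439 + 0.8192·3.8276 = 6.1990 °P
Cal = (6.9·5.6185 + 4·(6.1990−0.1))·1.015·3.55

227.5956 kcal


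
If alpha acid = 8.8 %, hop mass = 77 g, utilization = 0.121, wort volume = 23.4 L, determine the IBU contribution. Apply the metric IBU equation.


IBU = (α/100)·mass·U·1000 / V
IBU = (8.8/100)·77·0.121·1000 / 23.4

35.0383 IBU


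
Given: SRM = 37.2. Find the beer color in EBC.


EBC = SRM · 1.97
EBC = 37.2 · 1.97

73.2840 EBC


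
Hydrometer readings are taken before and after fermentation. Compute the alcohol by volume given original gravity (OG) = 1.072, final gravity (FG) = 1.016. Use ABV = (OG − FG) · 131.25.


ABV = (1.072 − 1.016) · 131.25

7.3500 % ABV


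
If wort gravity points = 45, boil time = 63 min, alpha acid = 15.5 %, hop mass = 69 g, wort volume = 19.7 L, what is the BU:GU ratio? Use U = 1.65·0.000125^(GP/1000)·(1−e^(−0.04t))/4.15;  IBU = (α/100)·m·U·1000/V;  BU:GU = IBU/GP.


U = 1.65·0.000125^(45/1000)·(1−e^(−0.04·63))/4.15 = 0.2440
IBU = (15.5/100)·69·0.2440·1000/19.7 = 132.4592
BU:GU = 132.4592/45

2.9435


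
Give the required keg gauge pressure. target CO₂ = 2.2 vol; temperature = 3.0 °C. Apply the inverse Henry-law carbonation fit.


psi = vols/(0.01821 + 0.09011·e^(−0.04·T)) − 14.695
psi = 2.2/(0.01821 + 0.09011·e^(−0.04·3.0)) − 14.695

7.7241 psi


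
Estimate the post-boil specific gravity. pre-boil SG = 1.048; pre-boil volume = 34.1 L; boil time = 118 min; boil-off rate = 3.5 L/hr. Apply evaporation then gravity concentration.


V_post = V_pre − rate·(t/60);  SG_post = 1 + (SG_pre−1)·V_pre/V_post
V_post = 34.1 − 3.5·(118/60) = 27.2167
SG_post = 1 + (1.048 − 1)·34.1/27.2167

1.0601


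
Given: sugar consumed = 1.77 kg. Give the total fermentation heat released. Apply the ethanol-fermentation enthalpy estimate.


Q = m_sugar · 590 kJ/kg
Q = 1.77 · 590

1044.3000 kJ


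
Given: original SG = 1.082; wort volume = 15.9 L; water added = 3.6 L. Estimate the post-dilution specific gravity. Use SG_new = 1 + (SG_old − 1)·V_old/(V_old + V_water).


pts = (1.082 − 1)·1000·15.9/(15.9 + 3.6) = 66.8615
SG_new = 1 + 66.8615/1000

1.0669


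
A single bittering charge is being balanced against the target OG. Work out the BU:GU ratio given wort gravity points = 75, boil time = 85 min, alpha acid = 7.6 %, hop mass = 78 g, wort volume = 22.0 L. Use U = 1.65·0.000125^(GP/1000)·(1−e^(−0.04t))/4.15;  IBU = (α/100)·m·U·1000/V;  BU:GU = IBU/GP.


U = 1.65·0.000125^(75/1000)·(1−e^(−0.04·85))/4.15 = 0.1959
IBU = (7.6/100)·78·0.1959·1000/22.0 = 52.7775
BU:GU = 52.7775/75

0.7037


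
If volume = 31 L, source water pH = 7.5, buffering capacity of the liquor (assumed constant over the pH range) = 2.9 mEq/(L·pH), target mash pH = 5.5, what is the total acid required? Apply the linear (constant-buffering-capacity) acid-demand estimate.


acid = buffering capacity · (pH_source − pH_target) · V
acid = 2.9 · (7.5 − 5.5) · 31

179.8000 mEq


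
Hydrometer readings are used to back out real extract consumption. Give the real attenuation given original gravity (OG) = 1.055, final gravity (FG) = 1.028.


AA = (OG−FG)/(OG−1)·100;  RA = AA·0.8192
AA = (1.055 − 1.028)/(1.055 − 1)·100 = 49.0909
RA = 49.0909·0.8192

40.2153 %


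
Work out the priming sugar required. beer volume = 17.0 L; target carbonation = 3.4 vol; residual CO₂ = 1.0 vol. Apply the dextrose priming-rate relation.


sugar = (target − residual)·4.0·V
sugar = (3.4 − 1.0)·4.0·17.0

163.2000 g


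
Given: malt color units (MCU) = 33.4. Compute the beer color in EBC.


SRM = 1.4922·MCU^0.6859;  EBC = SRM·1.97
SRM = 1.4922·33.4^0.6859 = 16.5564
EBC = 16.5564·1.97

32.6160 EBC


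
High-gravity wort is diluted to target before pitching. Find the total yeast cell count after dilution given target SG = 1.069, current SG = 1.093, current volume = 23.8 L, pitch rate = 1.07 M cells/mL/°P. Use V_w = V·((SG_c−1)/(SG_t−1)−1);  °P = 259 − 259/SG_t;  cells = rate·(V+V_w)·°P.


V_w = 23.8·((1.093−1)/(1.069−1)−1) = 8.2783
V_final = 23.8 + 8.2783 = 32.0783
°P = 259 − 259/1.069 = 16.7175
cells = 1.07·32.0783·16.7175

573.8069 billion cells


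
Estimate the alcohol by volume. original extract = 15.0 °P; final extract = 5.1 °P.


SG = 259/(259 − P);  ABV = (OG − FG)·131.25
OG = 259/(259 − 15.0) = 1.0615
FG = 259/(259 − 5.1) = 1.0201
ABV = (1.0615 − 1.0201)·131.25

5.4323 % ABV


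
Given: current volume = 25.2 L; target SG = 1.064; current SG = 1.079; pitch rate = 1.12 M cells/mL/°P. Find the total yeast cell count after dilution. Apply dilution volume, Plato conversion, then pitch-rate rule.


V_w = V·((SG_c−1)/(SG_t−1)−1);  °P = 259 − 259/SG_t;  cells = rate·(V+V_w)·°P
V_w = 25.2·((1.079−1)/(1.064−1)−1) = 5.9062
V_final = 25.2 + 5.9062 = 31.1062
°P = 259 − 259/1.064 = 15.5789
cells = 1.12·31.1062·15.5789

542.7549 billion cells


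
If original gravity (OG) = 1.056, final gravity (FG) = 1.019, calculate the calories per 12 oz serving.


ABW = (OG−FG)·131.25·0.79/FG;  °P = 259 − 259/SG (for OG→OE and FG→AE);  RE = 0.1808·OE + 0.8192·AE;  Cal = (6.9·ABW + 4·(RE−0.1))·FG·3.55
ABW = (1.056 − 1.019)·131.25·0.79/1.019 = 3.7649
OE = 259 − 259/1.056 = 13.7348 °P
AE = 259 − 259/1.019 = 4.8292 °P
RE = 0.1808·13.7348 + 0.8192·4.8292 = 6.4394 °P
Cal = (6.9·3.7649 + 4·(6.4394−0.1))·1.019·3.55

185.7031 kcal


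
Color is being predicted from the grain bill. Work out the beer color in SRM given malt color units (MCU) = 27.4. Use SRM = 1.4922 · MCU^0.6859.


SRM = 1.4922 · 27.4^0.6859

14.4537 SRM


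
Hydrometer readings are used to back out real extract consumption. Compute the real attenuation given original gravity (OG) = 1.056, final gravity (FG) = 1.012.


AA = (OG−FG)/(OG−1)·100;  RA = AA·0.8192
AA = (1.056 − 1.012)/(1.056 − 1)·100 = 78.5714
RA = 78.5714·0.8192

64.3657 %


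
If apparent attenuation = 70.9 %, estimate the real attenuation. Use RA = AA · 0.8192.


RA = 70.9 · 0.8192

58.0813 %


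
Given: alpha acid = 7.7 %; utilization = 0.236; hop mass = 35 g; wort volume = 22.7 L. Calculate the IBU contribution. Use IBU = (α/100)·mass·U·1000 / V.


IBU = (7.7/100)·35·0.236·1000 / 22.7

28.0185 IBU


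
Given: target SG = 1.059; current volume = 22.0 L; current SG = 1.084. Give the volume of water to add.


V_water = V·((SG_curr − 1)/(SG_target − 1) − 1)
V_water = 22.0·((1.084 − 1)/(1.059 − 1) − 1)

9.3220 L


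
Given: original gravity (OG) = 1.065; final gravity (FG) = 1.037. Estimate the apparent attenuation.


AA = (OG − FG)/(OG − 1) · 100
AA = (1.065 − 1.037)/(1.065 − 1) · 100

43.0769 %


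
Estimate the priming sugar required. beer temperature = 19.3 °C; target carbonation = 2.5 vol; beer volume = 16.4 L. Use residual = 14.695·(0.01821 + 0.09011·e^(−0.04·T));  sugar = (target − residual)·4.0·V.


residual = 14.695·(0.01821 + 0.09011·e^(−0.04·19.3)) = 0.8795
sugar = (2.5 − 0.8795)·4.0·16.4

106.3063 g


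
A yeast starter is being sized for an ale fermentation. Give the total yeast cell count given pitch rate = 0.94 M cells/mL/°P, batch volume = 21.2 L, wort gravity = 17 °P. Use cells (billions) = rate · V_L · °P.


cells = 0.94 · 21.2 · 17

338.7760 billion cells


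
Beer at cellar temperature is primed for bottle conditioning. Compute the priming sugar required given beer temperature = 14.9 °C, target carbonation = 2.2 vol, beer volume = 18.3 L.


residual = 14.695·(0.01821 + 0.09011·e^(−0.04·T));  sugar = (target − residual)·4.0·V
residual = 14.695·(0.01821 + 0.09011·e^(−0.04·14.9)) = 0.9972
sugar = (2.2 − 0.9972)·4.0·18.3

88.0430 g


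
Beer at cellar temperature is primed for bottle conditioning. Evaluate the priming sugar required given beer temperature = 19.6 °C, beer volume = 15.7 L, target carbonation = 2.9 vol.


residual = 14.695·(0.01821 + 0.09011·e^(−0.04·T));  sugar = (target − residual)·4.0·V
residual = 14.695·(0.01821 + 0.09011·e^(−0.04·19.6)) = 0.8722
sugar = (2.9 − 0.8722)·4.0·15.7

127.3472 g
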